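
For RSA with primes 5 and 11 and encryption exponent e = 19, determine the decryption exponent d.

Step 1: n = 5 * 11 = 55.
Step 2: phi(n) = 4 * 10 = 40.
Step 3: Find d such that 19 * d = 1 (mod 40).
Step 4: d = 19^(-1) mod 40 = 19.
Verification: 19 * 19 = 361 = 9 * 40 + 1.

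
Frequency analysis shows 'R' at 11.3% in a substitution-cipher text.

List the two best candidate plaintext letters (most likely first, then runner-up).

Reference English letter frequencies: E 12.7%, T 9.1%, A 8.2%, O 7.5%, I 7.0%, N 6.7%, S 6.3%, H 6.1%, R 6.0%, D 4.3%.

Step 1: Observed frequency of 'R' is 11.3%.
Step 2: Compute distances to each reference frequency and sort:
  E (12.7%): difference = 1.4% <-- BEST
  T (9.1%): difference = 2.2% <-- RUNNER-UP
  A (8.2%): difference = 3.1%
  O (7.5%): difference = 3.8%
  I (7.0%): difference = 4.3%
Step 3: Most likely is 'E' (12.7%, diff 1.4%); second most likely is 'T' (9.1%, diff 2.2%).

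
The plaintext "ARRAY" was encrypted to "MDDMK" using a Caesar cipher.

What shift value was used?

Step 1: Compare first letters: A (position 0) -> M (position 12).
Step 2: Shift = (12 - 0) mod 26 = 12.
The shift value is 12.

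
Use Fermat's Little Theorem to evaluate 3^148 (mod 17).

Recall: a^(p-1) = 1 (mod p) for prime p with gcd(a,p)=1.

Step 1: Since 17 is prime, by Fermat's Little Theorem: 3^16 = 1 (mod 17).
Step 2: Reduce exponent: 148 mod 16 = 4.
Step 3: So 3^148 = 3^4 (mod 17).
Step 4: 3^4 mod 17 = 13.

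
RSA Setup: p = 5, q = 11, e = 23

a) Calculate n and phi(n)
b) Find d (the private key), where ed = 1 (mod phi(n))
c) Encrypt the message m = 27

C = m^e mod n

Step 1: n = 5 * 11 = 55.
Step 2: phi(n) = (5-1)(11-1) = 4 * 10 = 40.
Step 3: Find d = 23^(-1) mod 40 = 7.
  Verify: 23 * 7 = 161 = 1 (mod 40).
Step 4: C = 27^23 mod 55 = 48.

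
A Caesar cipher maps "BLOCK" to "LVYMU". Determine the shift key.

Step 1: Compare first letters: B (position 1) -> L (position 11).
Step 2: Shift = (11 - 1) mod 26 = 10.
The shift value is 10.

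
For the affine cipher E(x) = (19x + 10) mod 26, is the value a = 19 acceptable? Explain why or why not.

Step 1: Compute gcd(19, 26).
Step 2: gcd(19, 26) = 1.
Since gcd = 1, 19 is coprime with 26, so it is a valid key.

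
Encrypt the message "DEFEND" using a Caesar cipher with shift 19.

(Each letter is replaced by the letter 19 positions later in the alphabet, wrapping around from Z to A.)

Step 1: For each letter, shift forward by 19 positions (mod 26).
  D (position 3) -> position (3+19) mod 26 = 22 -> W
  E (position 4) -> position (4+19) mod 26 = 23 -> X
  F (position 5) -> position (5+19) mod 26 = 24 -> Y
  E (position 4) -> position (4+19) mod 26 = 23 -> X
  N (position 13) -> position (13+19) mod 26 = 6 -> G
  D (position 3) -> position (3+19) mod 26 = 22 -> W
Result: WXYXGW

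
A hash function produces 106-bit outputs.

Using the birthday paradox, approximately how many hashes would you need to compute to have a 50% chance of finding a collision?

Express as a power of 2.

Step 1: The birthday paradox gives collision probability ~50% after sqrt(2^n) = 2^(n/2) hashes.
Step 2: For 106-bit output: 2^(106/2) = 2^53.
Step 3: Approximately 2^53 hash computations needed.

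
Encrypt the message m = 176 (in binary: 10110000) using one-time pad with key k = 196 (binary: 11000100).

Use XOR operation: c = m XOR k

Step 1: Write out the XOR operation bit by bit:
  Message: 10110000
  Key:     11000100
  XOR:     01110100
Step 2: Convert to decimal: 01110100 = 116.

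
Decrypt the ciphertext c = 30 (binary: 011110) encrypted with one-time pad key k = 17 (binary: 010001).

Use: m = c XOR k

Step 1: XOR ciphertext with key:
  Ciphertext: 011110
  Key:        010001
  XOR:        001111
Step 2: Plaintext = 001111 = 15 in decimal.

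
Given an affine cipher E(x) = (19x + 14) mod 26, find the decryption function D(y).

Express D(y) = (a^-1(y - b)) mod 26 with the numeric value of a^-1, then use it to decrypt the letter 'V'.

Step 1: Find a^-1, the modular inverse of 19 mod 26.
Step 2: We need 19 * a^-1 = 1 (mod 26).
Step 3: 19 * 11 = 209 = 8 * 26 + 1, so a^-1 = 11.
Step 4: D(y) = 11(y - 14) mod 26.
Step 5: Apply to 'V' (y = 21): D(21) = 11 * (21 - 14) mod 26 = 11 * 7 mod 26 = 25 -> 'Z'.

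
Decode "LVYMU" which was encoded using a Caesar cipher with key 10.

Step 1: Reverse the shift by subtracting 10 from each letter position.
  L (position 11) -> position (11-10) mod 26 = 1 -> B
  V (position 21) -> position (21-10) mod 26 = 11 -> L
  Y (position 24) -> position (24-10) mod 26 = 14 -> O
  M (position 12) -> position (12-10) mod 26 = 2 -> C
  U (position 20) -> position (20-10) mod 26 = 10 -> K
Decrypted message: BLOCK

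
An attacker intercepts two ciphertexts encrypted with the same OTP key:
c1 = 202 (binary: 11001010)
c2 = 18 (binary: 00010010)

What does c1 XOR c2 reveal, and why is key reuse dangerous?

Step 1: c1 XOR c2 = (m1 XOR k) XOR (m2 XOR k).
Step 2: By XOR associativity/commutativity: = m1 XOR m2 XOR k XOR k = m1 XOR m2.
Step 3: 11001010 XOR 00010010 = 11011000 = 216.
Step 4: The key cancels out! An attacker learns m1 XOR m2 = 216, revealing the relationship between plaintexts.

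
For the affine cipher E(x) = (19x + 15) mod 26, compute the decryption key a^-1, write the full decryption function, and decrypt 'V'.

Step 1: Find a^-1, the modular inverse of 19 mod 26.
Step 2: We need 19 * a^-1 = 1 (mod 26).
Step 3: 19 * 11 = 209 = 8 * 26 + 1, so a^-1 = 11.
Step 4: D(y) = 11(y - 15) mod 26.
Step 5: Apply to 'V' (y = 21): D(21) = 11 * (21 - 15) mod 26 = 11 * 6 mod 26 = 14 -> 'O'.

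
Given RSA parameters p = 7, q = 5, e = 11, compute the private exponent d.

Step 1: n = 7 * 5 = 35.
Step 2: phi(n) = 6 * 4 = 24.
Step 3: Find d such that 11 * d = 1 (mod 24).
Step 4: d = 11^(-1) mod 24 = 11.
Verification: 11 * 11 = 121 = 5 * 24 + 1.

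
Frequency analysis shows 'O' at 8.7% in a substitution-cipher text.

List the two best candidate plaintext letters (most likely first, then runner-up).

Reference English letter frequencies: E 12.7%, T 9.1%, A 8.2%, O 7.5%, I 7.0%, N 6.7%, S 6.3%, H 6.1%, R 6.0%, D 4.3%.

Step 1: Observed frequency of 'O' is 8.7%.
Step 2: Compute distances to each reference frequency and sort:
  T (9.1%): difference = 0.4% <-- BEST
  A (8.2%): difference = 0.5% <-- RUNNER-UP
  O (7.5%): difference = 1.2%
  I (7.0%): difference = 1.7%
  N (6.7%): difference = 2.0%
Step 3: Most likely is 'T' (9.1%, diff 0.4%); second most likely is 'A' (8.2%, diff 0.5%).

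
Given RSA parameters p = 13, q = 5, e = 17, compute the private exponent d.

Step 1: n = 13 * 5 = 65.
Step 2: phi(n) = 12 * 4 = 48.
Step 3: Find d such that 17 * d = 1 (mod 48).
Step 4: d = 17^(-1) mod 48 = 17.
Verification: 17 * 17 = 289 = 6 * 48 + 1.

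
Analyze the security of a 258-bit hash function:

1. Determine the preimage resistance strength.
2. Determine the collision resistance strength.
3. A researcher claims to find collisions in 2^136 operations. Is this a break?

Step 1: Preimage resistance requires brute-force of 2^258 operations.
Step 2: Collision resistance (birthday bound) = 2^(258/2) = 2^129.
Step 3: The claimed attack costs 2^136 operations.
Step 4: Since 2^136 >= 2^129, the claimed attack is no faster than the generic birthday attack, so this does not break collision resistance.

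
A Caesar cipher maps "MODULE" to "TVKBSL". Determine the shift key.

Step 1: Compare first letters: M (position 12) -> T (position 19).
Step 2: Shift = (19 - 12) mod 26 = 7.
The shift value is 7.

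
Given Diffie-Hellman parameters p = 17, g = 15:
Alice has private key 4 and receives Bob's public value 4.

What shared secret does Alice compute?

Step 1: s = B^a mod p = 4^4 mod 17.
  4^1 mod 17 = 4
  4^2 mod 17 = (4 * 4) mod 17 = 16
  4^3 mod 17 = (16 * 4) mod 17 = 13
  4^4 mod 17 = (13 * 4) mod 17 = 1
Result: shared secret = 1.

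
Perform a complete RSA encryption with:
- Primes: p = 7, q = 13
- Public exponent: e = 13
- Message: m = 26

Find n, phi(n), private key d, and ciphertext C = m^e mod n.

Step 1: n = 7 * 13 = 91.
Step 2: phi(n) = (7-1)(13-1) = 6 * 12 = 72.
Step 3: Find d = 13^(-1) mod 72 = 61.
  Verify: 13 * 61 = 793 = 1 (mod 72).
Step 4: C = 26^13 mod 91 = 26.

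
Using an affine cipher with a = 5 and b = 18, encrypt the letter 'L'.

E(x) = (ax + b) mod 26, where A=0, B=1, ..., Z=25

Step 1: Convert 'L' to number: x = 11.
Step 2: E(11) = (5 * 11 + 18) mod 26 = 73 mod 26 = 21.
Step 3: Convert 21 back to letter: V.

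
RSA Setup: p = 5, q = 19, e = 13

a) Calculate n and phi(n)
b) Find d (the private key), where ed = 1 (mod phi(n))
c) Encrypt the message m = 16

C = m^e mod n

Step 1: n = 5 * 19 = 95.
Step 2: phi(n) = (5-1)(19-1) = 4 * 18 = 72.
Step 3: Find d = 13^(-1) mod 72 = 61.
  Verify: 13 * 61 = 793 = 1 (mod 72).
Step 4: C = 16^13 mod 95 = 81.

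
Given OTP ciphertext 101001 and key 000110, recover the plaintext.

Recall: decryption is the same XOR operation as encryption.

Step 1: XOR ciphertext with key:
  Ciphertext: 101001
  Key:        000110
  XOR:        101111
Step 2: Plaintext = 101111 = 47 in decimal.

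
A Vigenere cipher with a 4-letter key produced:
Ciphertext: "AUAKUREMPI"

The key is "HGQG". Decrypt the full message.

Step 1: Key 'HGQG' has length 4. Extended key: HGQGHGQGHG
Step 2: Decrypt each position:
  A(0) - H(7) = 19 = T
  U(20) - G(6) = 14 = O
  A(0) - Q(16) = 10 = K
  K(10) - G(6) = 4 = E
  U(20) - H(7) = 13 = N
  R(17) - G(6) = 11 = L
  E(4) - Q(16) = 14 = O
  M(12) - G(6) = 6 = G
  P(15) - H(7) = 8 = I
  I(8) - G(6) = 2 = C
Plaintext: TOKENLOGIC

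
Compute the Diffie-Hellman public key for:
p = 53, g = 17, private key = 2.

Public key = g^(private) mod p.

Step 1: A = g^a mod p = 17^2 mod 53.
  17^1 mod 53 = 17
  17^2 mod 53 = (17 * 17) mod 53 = 24
Result: A = 24.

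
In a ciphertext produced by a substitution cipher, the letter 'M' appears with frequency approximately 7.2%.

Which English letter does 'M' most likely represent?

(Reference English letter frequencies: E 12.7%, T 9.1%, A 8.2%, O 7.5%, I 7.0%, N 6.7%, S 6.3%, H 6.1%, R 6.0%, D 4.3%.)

Step 1: The observed frequency is 7.2%.
Step 2: Compare with English frequencies:
  E: 12.7% (difference: 5.5%)
  T: 9.1% (difference: 1.9%)
  A: 8.2% (difference: 1.0%)
  O: 7.5% (difference: 0.3%)
  I: 7.0% (difference: 0.2%) <-- closest
  N: 6.7% (difference: 0.5%)
  S: 6.3% (difference: 0.9%)
  H: 6.1% (difference: 1.1%)
  R: 6.0% (difference: 1.2%)
  D: 4.3% (difference: 2.9%)
Step 3: 'M' most likely represents 'I' (frequency 7.0%).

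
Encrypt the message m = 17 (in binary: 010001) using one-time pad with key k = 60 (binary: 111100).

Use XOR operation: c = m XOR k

Step 1: Write out the XOR operation bit by bit:
  Message: 010001
  Key:     111100
  XOR:     101101
Step 2: Convert to decimal: 101101 = 45.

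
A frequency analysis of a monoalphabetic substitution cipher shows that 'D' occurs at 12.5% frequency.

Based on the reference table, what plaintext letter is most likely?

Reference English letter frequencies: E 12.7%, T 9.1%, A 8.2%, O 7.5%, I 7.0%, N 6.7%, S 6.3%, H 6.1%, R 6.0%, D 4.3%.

Step 1: The observed frequency is 12.5%.
Step 2: Compare with English frequencies:
  E: 12.7% (difference: 0.2%) <-- closest
  T: 9.1% (difference: 3.4%)
  A: 8.2% (difference: 4.3%)
  O: 7.5% (difference: 5.0%)
  I: 7.0% (difference: 5.5%)
  N: 6.7% (difference: 5.8%)
  S: 6.3% (difference: 6.2%)
  H: 6.1% (difference: 6.4%)
  R: 6.0% (difference: 6.5%)
  D: 4.3% (difference: 8.2%)
Step 3: 'D' most likely represents 'E' (frequency 12.7%).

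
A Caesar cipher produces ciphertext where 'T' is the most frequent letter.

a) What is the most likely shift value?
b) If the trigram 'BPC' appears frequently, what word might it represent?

Step 1: In English, 'E' is the most frequent letter (12.7%).
Step 2: The most frequent ciphertext letter is 'T' (position 19).
Step 3: Shift = (19 - 4) mod 26 = 15.
Step 4: Decrypt 'BPC' by shifting back 15:
  B -> M
  P -> A
  C -> N
Step 5: 'BPC' decrypts to 'MAN'.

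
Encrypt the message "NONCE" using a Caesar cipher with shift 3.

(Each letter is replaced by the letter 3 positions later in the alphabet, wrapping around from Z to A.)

Step 1: For each letter, shift forward by 3 positions (mod 26).
  N (position 13) -> position (13+3) mod 26 = 16 -> Q
  O (position 14) -> position (14+3) mod 26 = 17 -> R
  N (position 13) -> position (13+3) mod 26 = 16 -> Q
  C (position 2) -> position (2+3) mod 26 = 5 -> F
  E (position 4) -> position (4+3) mod 26 = 7 -> H
Result: QRQFH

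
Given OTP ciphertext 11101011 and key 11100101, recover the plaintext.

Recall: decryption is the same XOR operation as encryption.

Step 1: XOR ciphertext with key:
  Ciphertext: 11101011
  Key:        11100101
  XOR:        00001110
Step 2: Plaintext = 00001110 = 14 in decimal.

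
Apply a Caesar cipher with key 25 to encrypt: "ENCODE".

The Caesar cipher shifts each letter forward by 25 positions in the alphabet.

Step 1: For each letter, shift forward by 25 positions (mod 26).
  E (position 4) -> position (4+25) mod 26 = 3 -> D
  N (position 13) -> position (13+25) mod 26 = 12 -> M
  C (position 2) -> position (2+25) mod 26 = 1 -> B
  O (position 14) -> position (14+25) mod 26 = 13 -> N
  D (position 3) -> position (3+25) mod 26 = 2 -> C
  E (position 4) -> position (4+25) mod 26 = 3 -> D
Result: DMBNCD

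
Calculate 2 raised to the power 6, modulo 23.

Step 1: Compute 2^6 mod 23 step by step, reducing modulo 23 at each step.
  2^1 mod 23 = 2
  2^2 mod 23 = (2 * 2) mod 23 = 4
  2^3 mod 23 = (4 * 2) mod 23 = 8
  2^4 mod 23 = (8 * 2) mod 23 = 16
  2^5 mod 23 = (16 * 2) mod 23 = 9
  2^6 mod 23 = (9 * 2) mod 23 = 18
Step 2: Result = 18.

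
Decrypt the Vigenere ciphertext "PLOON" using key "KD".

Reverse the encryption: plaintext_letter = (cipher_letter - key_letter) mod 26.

Step 1: Extend key: KDKDK
Step 2: Decrypt each letter (c - k) mod 26:
  P(15) - K(10) = (15-10) mod 26 = 5 = F
  L(11) - D(3) = (11-3) mod 26 = 8 = I
  O(14) - K(10) = (14-10) mod 26 = 4 = E
  O(14) - D(3) = (14-3) mod 26 = 11 = L
  N(13) - K(10) = (13-10) mod 26 = 3 = D
Plaintext: FIELD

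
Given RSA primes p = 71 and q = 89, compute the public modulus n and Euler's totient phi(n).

Step 1: n = p * q = 71 * 89 = 6319.
Step 2: phi(n) = (p-1)(q-1) = 70 * 88 = 6160.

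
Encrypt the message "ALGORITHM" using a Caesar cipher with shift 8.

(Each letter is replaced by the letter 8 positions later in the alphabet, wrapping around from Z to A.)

Step 1: For each letter, shift forward by 8 positions (mod 26).
  A (position 0) -> position (0+8) mod 26 = 8 -> I
  L (position 11) -> position (11+8) mod 26 = 19 -> T
  G (position 6) -> position (6+8) mod 26 = 14 -> O
  O (position 14) -> position (14+8) mod 26 = 22 -> W
  R (position 17) -> position (17+8) mod 26 = 25 -> Z
  I (position 8) -> position (8+8) mod 26 = 16 -> Q
  T (position 19) -> position (19+8) mod 26 = 1 -> B
  H (position 7) -> position (7+8) mod 26 = 15 -> P
  M (position 12) -> position (12+8) mod 26 = 20 -> U
Result: ITOWZQBPU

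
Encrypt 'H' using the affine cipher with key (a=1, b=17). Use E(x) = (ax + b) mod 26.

Step 1: Convert 'H' to number: x = 7.
Step 2: E(7) = (1 * 7 + 17) mod 26 = 24 mod 26 = 24.
Step 3: Convert 24 back to letter: Y.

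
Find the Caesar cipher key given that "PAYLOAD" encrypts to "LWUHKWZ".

Step 1: Compare first letters: P (position 15) -> L (position 11).
Step 2: Shift = (11 - 15) mod 26 = 22.
The shift value is 22.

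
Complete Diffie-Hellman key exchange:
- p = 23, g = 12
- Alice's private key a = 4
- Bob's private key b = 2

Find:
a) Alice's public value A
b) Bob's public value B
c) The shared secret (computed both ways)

Step 1: A = g^a mod p = 12^4 mod 23 = 13.
Step 2: B = g^b mod p = 12^2 mod 23 = 6.
Step 3: Alice computes s = B^a mod p = 6^4 mod 23 = 8.
Step 4: Bob computes s = A^b mod p = 13^2 mod 23 = 8.
Both sides agree: shared secret = 8.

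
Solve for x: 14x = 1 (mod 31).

Step 1: We need x such that 14 * x = 1 (mod 31).
Step 2: Using the extended Euclidean algorithm or trial:
  14 * 20 = 280 = 9 * 31 + 1.
Step 3: Since 280 mod 31 = 1, the inverse is x = 20.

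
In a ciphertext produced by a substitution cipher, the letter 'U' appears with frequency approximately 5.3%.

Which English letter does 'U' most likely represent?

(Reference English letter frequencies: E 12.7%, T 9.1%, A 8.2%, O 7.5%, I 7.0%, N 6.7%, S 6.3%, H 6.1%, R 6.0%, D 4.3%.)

Step 1: The observed frequency is 5.3%.
Step 2: Compare with English frequencies:
  E: 12.7% (difference: 7.4%)
  T: 9.1% (difference: 3.8%)
  A: 8.2% (difference: 2.9%)
  O: 7.5% (difference: 2.2%)
  I: 7.0% (difference: 1.7%)
  N: 6.7% (difference: 1.4%)
  S: 6.3% (difference: 1.0%)
  H: 6.1% (difference: 0.8%)
  R: 6.0% (difference: 0.7%) <-- closest
  D: 4.3% (difference: 1.0%)
Step 3: 'U' most likely represents 'R' (frequency 6.0%).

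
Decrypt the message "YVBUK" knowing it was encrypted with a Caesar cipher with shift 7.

Step 1: Reverse the shift by subtracting 7 from each letter position.
  Y (position 24) -> position (24-7) mod 26 = 17 -> R
  V (position 21) -> position (21-7) mod 26 = 14 -> O
  B (position 1) -> position (1-7) mod 26 = 20 -> U
  U (position 20) -> position (20-7) mod 26 = 13 -> N
  K (position 10) -> position (10-7) mod 26 = 3 -> D
Decrypted message: ROUND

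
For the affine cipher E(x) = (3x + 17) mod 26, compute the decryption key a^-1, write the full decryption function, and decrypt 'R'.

Step 1: Find a^-1, the modular inverse of 3 mod 26.
Step 2: We need 3 * a^-1 = 1 (mod 26).
Step 3: 3 * 9 = 27 = 1 * 26 + 1, so a^-1 = 9.
Step 4: D(y) = 9(y - 17) mod 26.
Step 5: Apply to 'R' (y = 17): D(17) = 9 * (17 - 17) mod 26 = 9 * 0 mod 26 = 0 -> 'A'.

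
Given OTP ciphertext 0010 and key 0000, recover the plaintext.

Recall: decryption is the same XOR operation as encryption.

Step 1: XOR ciphertext with key:
  Ciphertext: 0010
  Key:        0000
  XOR:        0010
Step 2: Plaintext = 0010 = 2 in decimal.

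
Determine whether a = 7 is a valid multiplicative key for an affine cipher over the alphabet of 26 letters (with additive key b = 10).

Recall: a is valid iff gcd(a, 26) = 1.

Step 1: Compute gcd(7, 26).
Step 2: gcd(7, 26) = 1.
Since gcd = 1, 7 is coprime with 26, so it is a valid key.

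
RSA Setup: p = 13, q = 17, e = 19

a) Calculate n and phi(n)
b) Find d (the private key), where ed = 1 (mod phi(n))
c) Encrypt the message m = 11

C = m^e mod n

Step 1: n = 13 * 17 = 221.
Step 2: phi(n) = (13-1)(17-1) = 12 * 16 = 192.
Step 3: Find d = 19^(-1) mod 192 = 91.
  Verify: 19 * 91 = 1729 = 1 (mod 192).
Step 4: C = 11^19 mod 221 = 158.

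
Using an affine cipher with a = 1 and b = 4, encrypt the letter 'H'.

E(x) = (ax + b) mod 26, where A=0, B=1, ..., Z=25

Step 1: Convert 'H' to number: x = 7.
Step 2: E(7) = (1 * 7 + 4) mod 26 = 11 mod 26 = 11.
Step 3: Convert 11 back to letter: L.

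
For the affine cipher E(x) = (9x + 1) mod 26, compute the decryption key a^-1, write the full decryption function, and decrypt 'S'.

Step 1: Find a^-1, the modular inverse of 9 mod 26.
Step 2: We need 9 * a^-1 = 1 (mod 26).
Step 3: 9 * 3 = 27 = 1 * 26 + 1, so a^-1 = 3.
Step 4: D(y) = 3(y - 1) mod 26.
Step 5: Apply to 'S' (y = 18): D(18) = 3 * (18 - 1) mod 26 = 3 * 17 mod 26 = 25 -> 'Z'.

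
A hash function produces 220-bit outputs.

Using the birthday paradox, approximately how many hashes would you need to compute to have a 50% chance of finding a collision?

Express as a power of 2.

Step 1: The birthday paradox gives collision probability ~50% after sqrt(2^n) = 2^(n/2) hashes.
Step 2: For 220-bit output: 2^(220/2) = 2^110.
Step 3: Approximately 2^110 hash computations needed.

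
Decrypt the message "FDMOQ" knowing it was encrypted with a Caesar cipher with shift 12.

Step 1: Reverse the shift by subtracting 12 from each letter position.
  F (position 5) -> position (5-12) mod 26 = 19 -> T
  D (position 3) -> position (3-12) mod 26 = 17 -> R
  M (position 12) -> position (12-12) mod 26 = 0 -> A
  O (position 14) -> position (14-12) mod 26 = 2 -> C
  Q (position 16) -> position (16-12) mod 26 = 4 -> E
Decrypted message: TRACE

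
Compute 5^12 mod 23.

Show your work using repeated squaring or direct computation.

Step 1: Compute 5^12 mod 23 step by step, reducing modulo 23 at each step.
  5^1 mod 23 = 5
  5^2 mod 23 = (5 * 5) mod 23 = 2
  5^3 mod 23 = (2 * 5) mod 23 = 10
  5^4 mod 23 = (10 * 5) mod 23 = 4
  5^5 mod 23 = (4 * 5) mod 23 = 20
  5^6 mod 23 = (20 * 5) mod 23 = 8
  5^7 mod 23 = (8 * 5) mod 23 = 17
  5^8 mod 23 = (17 * 5) mod 23 = 16
  5^9 mod 23 = (16 * 5) mod 23 = 11
  5^10 mod 23 = (11 * 5) mod 23 = 9
  5^11 mod 23 = (9 * 5) mod 23 = 22
  5^12 mod 23 = (22 * 5) mod 23 = 18
Step 2: Result = 18.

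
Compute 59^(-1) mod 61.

Step 1: We need x such that 59 * x = 1 (mod 61).
Step 2: Using the extended Euclidean algorithm or trial:
  59 * 30 = 1770 = 29 * 61 + 1.
Step 3: Since 1770 mod 61 = 1, the inverse is x = 30.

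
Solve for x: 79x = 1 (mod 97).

Step 1: We need x such that 79 * x = 1 (mod 97).
Step 2: Using the extended Euclidean algorithm or trial:
  79 * 70 = 5530 = 57 * 97 + 1.
Step 3: Since 5530 mod 97 = 1, the inverse is x = 70.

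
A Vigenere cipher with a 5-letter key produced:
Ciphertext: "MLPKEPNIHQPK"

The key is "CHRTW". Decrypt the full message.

Step 1: Key 'CHRTW' has length 5. Extended key: CHRTWCHRTWCH
Step 2: Decrypt each position:
  M(12) - C(2) = 10 = K
  L(11) - H(7) = 4 = E
  P(15) - R(17) = 24 = Y
  K(10) - T(19) = 17 = R
  E(4) - W(22) = 8 = I
  P(15) - C(2) = 13 = N
  N(13) - H(7) = 6 = G
  I(8) - R(17) = 17 = R
  H(7) - T(19) = 14 = O
  Q(16) - W(22) = 20 = U
  P(15) - C(2) = 13 = N
  K(10) - H(7) = 3 = D
Plaintext: KEYRINGROUND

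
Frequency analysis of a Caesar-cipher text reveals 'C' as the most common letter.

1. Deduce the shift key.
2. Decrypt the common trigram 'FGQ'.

Step 1: In English, 'E' is the most frequent letter (12.7%).
Step 2: The most frequent ciphertext letter is 'C' (position 2).
Step 3: Shift = (2 - 4) mod 26 = 24.
Step 4: Decrypt 'FGQ' by shifting back 24:
  F -> H
  G -> I
  Q -> S
Step 5: 'FGQ' decrypts to 'HIS'.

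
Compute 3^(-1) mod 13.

Step 1: We need x such that 3 * x = 1 (mod 13).
Step 2: Using the extended Euclidean algorithm or trial:
  3 * 9 = 27 = 2 * 13 + 1.
Step 3: Since 27 mod 13 = 1, the inverse is x = 9.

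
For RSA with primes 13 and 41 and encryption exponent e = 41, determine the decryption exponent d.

Step 1: n = 13 * 41 = 533.
Step 2: phi(n) = 12 * 40 = 480.
Step 3: Find d such that 41 * d = 1 (mod 480).
Step 4: d = 41^(-1) mod 480 = 281.
Verification: 41 * 281 = 11521 = 24 * 480 + 1.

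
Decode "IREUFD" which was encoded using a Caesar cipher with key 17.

Step 1: Reverse the shift by subtracting 17 from each letter position.
  I (position 8) -> position (8-17) mod 26 = 17 -> R
  R (position 17) -> position (17-17) mod 26 = 0 -> A
  E (position 4) -> position (4-17) mod 26 = 13 -> N
  U (position 20) -> position (20-17) mod 26 = 3 -> D
  F (position 5) -> position (5-17) mod 26 = 14 -> O
  D (position 3) -> position (3-17) mod 26 = 12 -> M
Decrypted message: RANDOM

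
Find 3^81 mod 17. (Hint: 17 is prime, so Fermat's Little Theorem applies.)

Step 1: Since 17 is prime, by Fermat's Little Theorem: 3^16 = 1 (mod 17).
Step 2: Reduce exponent: 81 mod 16 = 1.
Step 3: So 3^81 = 3^1 (mod 17).
Step 4: 3^1 mod 17 = 3.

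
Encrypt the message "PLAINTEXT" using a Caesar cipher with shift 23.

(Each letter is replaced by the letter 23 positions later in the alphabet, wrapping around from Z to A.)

Step 1: For each letter, shift forward by 23 positions (mod 26).
  P (position 15) -> position (15+23) mod 26 = 12 -> M
  L (position 11) -> position (11+23) mod 26 = 8 -> I
  A (position 0) -> position (0+23) mod 26 = 23 -> X
  I (position 8) -> position (8+23) mod 26 = 5 -> F
  N (position 13) -> position (13+23) mod 26 = 10 -> K
  T (position 19) -> position (19+23) mod 26 = 16 -> Q
  E (position 4) -> position (4+23) mod 26 = 1 -> B
  X (position 23) -> position (23+23) mod 26 = 20 -> U
  T (position 19) -> position (19+23) mod 26 = 16 -> Q
Result: MIXFKQBUQ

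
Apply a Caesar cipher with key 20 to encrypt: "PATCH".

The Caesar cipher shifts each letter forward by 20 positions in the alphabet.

Step 1: For each letter, shift forward by 20 positions (mod 26).
  P (position 15) -> position (15+20) mod 26 = 9 -> J
  A (position 0) -> position (0+20) mod 26 = 20 -> U
  T (position 19) -> position (19+20) mod 26 = 13 -> N
  C (position 2) -> position (2+20) mod 26 = 22 -> W
  H (position 7) -> position (7+20) mod 26 = 1 -> B
Result: JUNWB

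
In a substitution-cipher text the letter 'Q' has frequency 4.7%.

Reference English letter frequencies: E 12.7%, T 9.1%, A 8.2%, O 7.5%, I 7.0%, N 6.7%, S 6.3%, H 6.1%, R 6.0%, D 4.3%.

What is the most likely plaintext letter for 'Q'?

Step 1: The observed frequency is 4.7%.
Step 2: Compare with English frequencies:
  E: 12.7% (difference: 8.0%)
  T: 9.1% (difference: 4.4%)
  A: 8.2% (difference: 3.5%)
  O: 7.5% (difference: 2.8%)
  I: 7.0% (difference: 2.3%)
  N: 6.7% (difference: 2.0%)
  S: 6.3% (difference: 1.6%)
  H: 6.1% (difference: 1.4%)
  R: 6.0% (difference: 1.3%)
  D: 4.3% (difference: 0.4%) <-- closest
Step 3: 'Q' most likely represents 'D' (frequency 4.3%).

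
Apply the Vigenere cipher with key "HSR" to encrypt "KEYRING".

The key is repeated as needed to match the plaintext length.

Step 1: Repeat key to match plaintext length:
  Plaintext: KEYRING
  Key:       HSRHSRH
Step 2: Encrypt each letter:
  K(10) + H(7) = (10+7) mod 26 = 17 = R
  E(4) + S(18) = (4+18) mod 26 = 22 = W
  Y(24) + R(17) = (24+17) mod 26 = 15 = P
  R(17) + H(7) = (17+7) mod 26 = 24 = Y
  I(8) + S(18) = (8+18) mod 26 = 0 = A
  N(13) + R(17) = (13+17) mod 26 = 4 = E
  G(6) + H(7) = (6+7) mod 26 = 13 = N
Ciphertext: RWPYAEN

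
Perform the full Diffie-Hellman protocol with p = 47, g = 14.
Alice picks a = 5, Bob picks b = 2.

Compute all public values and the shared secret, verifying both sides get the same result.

Step 1: A = g^a mod p = 14^5 mod 47 = 3.
Step 2: B = g^b mod p = 14^2 mod 47 = 8.
Step 3: Alice computes s = B^a mod p = 8^5 mod 47 = 9.
Step 4: Bob computes s = A^b mod p = 3^2 mod 47 = 9.
Both sides agree: shared secret = 9.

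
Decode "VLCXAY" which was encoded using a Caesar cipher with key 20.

Step 1: Reverse the shift by subtracting 20 from each letter position.
  V (position 21) -> position (21-20) mod 26 = 1 -> B
  L (position 11) -> position (11-20) mod 26 = 17 -> R
  C (position 2) -> position (2-20) mod 26 = 8 -> I
  X (position 23) -> position (23-20) mod 26 = 3 -> D
  A (position 0) -> position (0-20) mod 26 = 6 -> G
  Y (position 24) -> position (24-20) mod 26 = 4 -> E
Decrypted message: BRIDGE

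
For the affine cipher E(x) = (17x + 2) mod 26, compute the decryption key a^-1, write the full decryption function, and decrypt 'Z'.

Step 1: Find a^-1, the modular inverse of 17 mod 26.
Step 2: We need 17 * a^-1 = 1 (mod 26).
Step 3: 17 * 23 = 391 = 15 * 26 + 1, so a^-1 = 23.
Step 4: D(y) = 23(y - 2) mod 26.
Step 5: Apply to 'Z' (y = 25): D(25) = 23 * (25 - 2) mod 26 = 23 * 23 mod 26 = 9 -> 'J'.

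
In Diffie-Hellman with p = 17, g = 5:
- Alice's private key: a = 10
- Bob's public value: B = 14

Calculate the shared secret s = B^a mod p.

Step 1: s = B^a mod p = 14^10 mod 17.
  14^1 mod 17 = 14
  14^2 mod 17 = (14 * 14) mod 17 = 9
  14^3 mod 17 = (9 * 14) mod 17 = 7
  14^4 mod 17 = (7 * 14) mod 17 = 13
  14^5 mod 17 = (13 * 14) mod 17 = 12
  14^6 mod 17 = (12 * 14) mod 17 = 15
  14^7 mod 17 = (15 * 14) mod 17 = 6
  14^8 mod 17 = (6 * 14) mod 17 = 16
  14^9 mod 17 = (16 * 14) mod 17 = 3
  14^10 mod 17 = (3 * 14) mod 17 = 8
Result: shared secret = 8.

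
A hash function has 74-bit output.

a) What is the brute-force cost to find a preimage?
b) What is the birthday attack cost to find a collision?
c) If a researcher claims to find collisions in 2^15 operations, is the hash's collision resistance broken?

Step 1: Preimage resistance requires brute-force of 2^74 operations.
Step 2: Collision resistance (birthday bound) = 2^(74/2) = 2^37.
Step 3: The claimed attack costs 2^15 operations.
Step 4: Since 2^15 < 2^37, the claimed attack beats the generic birthday bound, so collision resistance is broken.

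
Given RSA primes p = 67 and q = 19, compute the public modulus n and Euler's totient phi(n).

Step 1: n = p * q = 67 * 19 = 1273.
Step 2: phi(n) = (p-1)(q-1) = 66 * 18 = 1188.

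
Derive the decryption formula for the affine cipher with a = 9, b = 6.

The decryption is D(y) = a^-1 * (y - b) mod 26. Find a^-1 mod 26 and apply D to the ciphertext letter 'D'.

Step 1: Find a^-1, the modular inverse of 9 mod 26.
Step 2: We need 9 * a^-1 = 1 (mod 26).
Step 3: 9 * 3 = 27 = 1 * 26 + 1, so a^-1 = 3.
Step 4: D(y) = 3(y - 6) mod 26.
Step 5: Apply to 'D' (y = 3): D(3) = 3 * (3 - 6) mod 26 = 3 * -3 mod 26 = 17 -> 'R'.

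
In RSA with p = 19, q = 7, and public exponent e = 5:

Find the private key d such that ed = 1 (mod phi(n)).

Step 1: n = 19 * 7 = 133.
Step 2: phi(n) = 18 * 6 = 108.
Step 3: Find d such that 5 * d = 1 (mod 108).
Step 4: d = 5^(-1) mod 108 = 65.
Verification: 5 * 65 = 325 = 3 * 108 + 1.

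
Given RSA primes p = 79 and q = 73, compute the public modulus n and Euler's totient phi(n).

Step 1: n = p * q = 79 * 73 = 5767.
Step 2: phi(n) = (p-1)(q-1) = 78 * 72 = 5616.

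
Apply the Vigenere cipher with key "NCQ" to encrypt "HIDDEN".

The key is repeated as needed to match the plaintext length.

Step 1: Repeat key to match plaintext length:
  Plaintext: HIDDEN
  Key:       NCQNCQ
Step 2: Encrypt each letter:
  H(7) + N(13) = (7+13) mod 26 = 20 = U
  I(8) + C(2) = (8+2) mod 26 = 10 = K
  D(3) + Q(16) = (3+16) mod 26 = 19 = T
  D(3) + N(13) = (3+13) mod 26 = 16 = Q
  E(4) + C(2) = (4+2) mod 26 = 6 = G
  N(13) + Q(16) = (13+16) mod 26 = 3 = D
Ciphertext: UKTQGD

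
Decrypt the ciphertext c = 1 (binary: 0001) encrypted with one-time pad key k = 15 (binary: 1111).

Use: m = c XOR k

Step 1: XOR ciphertext with key:
  Ciphertext: 0001
  Key:        1111
  XOR:        1110
Step 2: Plaintext = 1110 = 14 in decimal.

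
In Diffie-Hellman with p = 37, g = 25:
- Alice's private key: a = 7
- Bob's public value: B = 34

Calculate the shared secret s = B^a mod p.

Step 1: s = B^a mod p = 34^7 mod 37.
  34^1 mod 37 = 34
  34^2 mod 37 = (34 * 34) mod 37 = 9
  34^3 mod 37 = (9 * 34) mod 37 = 10
  34^4 mod 37 = (10 * 34) mod 37 = 7
  34^5 mod 37 = (7 * 34) mod 37 = 16
  34^6 mod 37 = (16 * 34) mod 37 = 26
  34^7 mod 37 = (26 * 34) mod 37 = 33
Result: shared secret = 33.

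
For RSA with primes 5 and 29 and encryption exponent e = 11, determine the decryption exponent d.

Step 1: n = 5 * 29 = 145.
Step 2: phi(n) = 4 * 28 = 112.
Step 3: Find d such that 11 * d = 1 (mod 112).
Step 4: d = 11^(-1) mod 112 = 51.
Verification: 11 * 51 = 561 = 5 * 112 + 1.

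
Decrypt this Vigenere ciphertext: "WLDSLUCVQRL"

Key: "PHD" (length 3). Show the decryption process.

Step 1: Key 'PHD' has length 3. Extended key: PHDPHDPHDPH
Step 2: Decrypt each position:
  W(22) - P(15) = 7 = H
  L(11) - H(7) = 4 = E
  D(3) - D(3) = 0 = A
  S(18) - P(15) = 3 = D
  L(11) - H(7) = 4 = E
  U(20) - D(3) = 17 = R
  C(2) - P(15) = 13 = N
  V(21) - H(7) = 14 = O
  Q(16) - D(3) = 13 = N
  R(17) - P(15) = 2 = C
  L(11) - H(7) = 4 = E
Plaintext: HEADERNONCE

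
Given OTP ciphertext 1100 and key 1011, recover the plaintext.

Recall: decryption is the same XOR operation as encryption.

Step 1: XOR ciphertext with key:
  Ciphertext: 1100
  Key:        1011
  XOR:        0111
Step 2: Plaintext = 0111 = 7 in decimal.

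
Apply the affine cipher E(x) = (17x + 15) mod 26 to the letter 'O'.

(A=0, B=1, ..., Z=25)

Step 1: Convert 'O' to number: x = 14.
Step 2: E(14) = (17 * 14 + 15) mod 26 = 253 mod 26 = 19.
Step 3: Convert 19 back to letter: T.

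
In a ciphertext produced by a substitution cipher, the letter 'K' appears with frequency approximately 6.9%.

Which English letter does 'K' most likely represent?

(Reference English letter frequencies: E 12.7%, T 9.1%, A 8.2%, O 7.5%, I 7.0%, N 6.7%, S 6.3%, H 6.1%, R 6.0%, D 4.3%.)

Step 1: The observed frequency is 6.9%.
Step 2: Compare with English frequencies:
  E: 12.7% (difference: 5.8%)
  T: 9.1% (difference: 2.2%)
  A: 8.2% (difference: 1.3%)
  O: 7.5% (difference: 0.6%)
  I: 7.0% (difference: 0.1%) <-- closest
  N: 6.7% (difference: 0.2%)
  S: 6.3% (difference: 0.6%)
  H: 6.1% (difference: 0.8%)
  R: 6.0% (difference: 0.9%)
  D: 4.3% (difference: 2.6%)
Step 3: 'K' most likely represents 'I' (frequency 7.0%).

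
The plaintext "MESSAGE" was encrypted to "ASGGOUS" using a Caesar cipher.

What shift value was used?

Step 1: Compare first letters: M (position 12) -> A (position 0).
Step 2: Shift = (0 - 12) mod 26 = 14.
The shift value is 14.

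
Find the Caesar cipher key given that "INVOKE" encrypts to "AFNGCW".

Step 1: Compare first letters: I (position 8) -> A (position 0).
Step 2: Shift = (0 - 8) mod 26 = 18.
The shift value is 18.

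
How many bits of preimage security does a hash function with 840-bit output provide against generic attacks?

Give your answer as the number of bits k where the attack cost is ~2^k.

Step 1: The hash has a 840-bit output.
Step 2: Preimage resistance means: given a digest h(x), it should be infeasible to find any input that hashes to it.
With a 840-bit output there are 2^840 possible digests, so a generic brute-force preimage search costs about 2^840 evaluations.
Step 3: Security level = 840 bits.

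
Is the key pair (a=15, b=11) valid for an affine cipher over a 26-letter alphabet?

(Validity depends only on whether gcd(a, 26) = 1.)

Step 1: Compute gcd(15, 26).
Step 2: gcd(15, 26) = 1.
Since gcd = 1, 15 is coprime with 26, so it is a valid key.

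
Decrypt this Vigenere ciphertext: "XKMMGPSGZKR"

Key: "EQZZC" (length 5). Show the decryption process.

Step 1: Key 'EQZZC' has length 5. Extended key: EQZZCEQZZCE
Step 2: Decrypt each position:
  X(23) - E(4) = 19 = T
  K(10) - Q(16) = 20 = U
  M(12) - Z(25) = 13 = N
  M(12) - Z(25) = 13 = N
  G(6) - C(2) = 4 = E
  P(15) - E(4) = 11 = L
  S(18) - Q(16) = 2 = C
  G(6) - Z(25) = 7 = H
  Z(25) - Z(25) = 0 = A
  K(10) - C(2) = 8 = I
  R(17) - E(4) = 13 = N
Plaintext: TUNNELCHAIN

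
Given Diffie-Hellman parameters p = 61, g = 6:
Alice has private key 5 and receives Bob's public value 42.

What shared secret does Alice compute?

Step 1: s = B^a mod p = 42^5 mod 61.
  42^1 mod 61 = 42
  42^2 mod 61 = (42 * 42) mod 61 = 56
  42^3 mod 61 = (56 * 42) mod 61 = 34
  42^4 mod 61 = (34 * 42) mod 61 = 25
  42^5 mod 61 = (25 * 42) mod 61 = 13
Result: shared secret = 13.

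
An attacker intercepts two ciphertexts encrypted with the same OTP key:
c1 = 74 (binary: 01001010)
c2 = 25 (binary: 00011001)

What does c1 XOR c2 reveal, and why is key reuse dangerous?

Step 1: c1 XOR c2 = (m1 XOR k) XOR (m2 XOR k).
Step 2: By XOR associativity/commutativity: = m1 XOR m2 XOR k XOR k = m1 XOR m2.
Step 3: 01001010 XOR 00011001 = 01010011 = 83.
Step 4: The key cancels out! An attacker learns m1 XOR m2 = 83, revealing the relationship between plaintexts.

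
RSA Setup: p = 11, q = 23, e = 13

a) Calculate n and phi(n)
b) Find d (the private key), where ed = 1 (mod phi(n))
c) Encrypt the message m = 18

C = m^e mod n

Step 1: n = 11 * 23 = 253.
Step 2: phi(n) = (11-1)(23-1) = 10 * 22 = 220.
Step 3: Find d = 13^(-1) mod 220 = 17.
  Verify: 13 * 17 = 221 = 1 (mod 220).
Step 4: C = 18^13 mod 253 = 2.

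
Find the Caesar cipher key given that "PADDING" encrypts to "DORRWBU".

Step 1: Compare first letters: P (position 15) -> D (position 3).
Step 2: Shift = (3 - 15) mod 26 = 14.
The shift value is 14.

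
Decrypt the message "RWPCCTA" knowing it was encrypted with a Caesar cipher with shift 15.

Step 1: Reverse the shift by subtracting 15 from each letter position.
  R (position 17) -> position (17-15) mod 26 = 2 -> C
  W (position 22) -> position (22-15) mod 26 = 7 -> H
  P (position 15) -> position (15-15) mod 26 = 0 -> A
  C (position 2) -> position (2-15) mod 26 = 13 -> N
  C (position 2) -> position (2-15) mod 26 = 13 -> N
  T (position 19) -> position (19-15) mod 26 = 4 -> E
  A (position 0) -> position (0-15) mod 26 = 11 -> L
Decrypted message: CHANNEL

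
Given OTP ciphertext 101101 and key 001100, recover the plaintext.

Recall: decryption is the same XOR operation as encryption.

Step 1: XOR ciphertext with key:
  Ciphertext: 101101
  Key:        001100
  XOR:        100001
Step 2: Plaintext = 100001 = 33 in decimal.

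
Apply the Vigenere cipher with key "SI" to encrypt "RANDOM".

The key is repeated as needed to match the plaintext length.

Step 1: Repeat key to match plaintext length:
  Plaintext: RANDOM
  Key:       SISISI
Step 2: Encrypt each letter:
  R(17) + S(18) = (17+18) mod 26 = 9 = J
  A(0) + I(8) = (0+8) mod 26 = 8 = I
  N(13) + S(18) = (13+18) mod 26 = 5 = F
  D(3) + I(8) = (3+8) mod 26 = 11 = L
  O(14) + S(18) = (14+18) mod 26 = 6 = G
  M(12) + I(8) = (12+8) mod 26 = 20 = U
Ciphertext: JIFLGU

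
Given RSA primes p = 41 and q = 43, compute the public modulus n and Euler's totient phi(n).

Step 1: n = p * q = 41 * 43 = 1763.
Step 2: phi(n) = (p-1)(q-1) = 40 * 42 = 1680.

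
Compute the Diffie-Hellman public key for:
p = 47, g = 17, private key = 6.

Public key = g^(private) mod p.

Step 1: A = g^a mod p = 17^6 mod 47.
  17^1 mod 47 = 17
  17^2 mod 47 = (17 * 17) mod 47 = 7
  17^3 mod 47 = (7 * 17) mod 47 = 25
  17^4 mod 47 = (25 * 17) mod 47 = 2
  17^5 mod 47 = (2 * 17) mod 47 = 34
  17^6 mod 47 = (34 * 17) mod 47 = 14
Result: A = 14.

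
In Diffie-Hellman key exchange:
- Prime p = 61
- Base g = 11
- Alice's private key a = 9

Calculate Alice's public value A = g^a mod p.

Step 1: A = g^a mod p = 11^9 mod 61.
  11^1 mod 61 = 11
  11^2 mod 61 = (11 * 11) mod 61 = 60
  11^3 mod 61 = (60 * 11) mod 61 = 50
  11^4 mod 61 = (50 * 11) mod 61 = 1
  11^5 mod 61 = (1 * 11) mod 61 = 11
  11^6 mod 61 = (11 * 11) mod 61 = 60
  11^7 mod 61 = (60 * 11) mod 61 = 50
  11^8 mod 61 = (50 * 11) mod 61 = 1
  11^9 mod 61 = (1 * 11) mod 61 = 11
Result: A = 11.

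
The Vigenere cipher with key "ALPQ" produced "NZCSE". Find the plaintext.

Step 1: Extend key: ALPQA
Step 2: Decrypt each letter (c - k) mod 26:
  N(13) - A(0) = (13-0) mod 26 = 13 = N
  Z(25) - L(11) = (25-11) mod 26 = 14 = O
  C(2) - P(15) = (2-15) mod 26 = 13 = N
  S(18) - Q(16) = (18-16) mod 26 = 2 = C
  E(4) - A(0) = (4-0) mod 26 = 4 = E
Plaintext: NONCE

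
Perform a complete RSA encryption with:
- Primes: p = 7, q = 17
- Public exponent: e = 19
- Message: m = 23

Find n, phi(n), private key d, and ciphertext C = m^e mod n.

Step 1: n = 7 * 17 = 119.
Step 2: phi(n) = (7-1)(17-1) = 6 * 16 = 96.
Step 3: Find d = 19^(-1) mod 96 = 91.
  Verify: 19 * 91 = 1729 = 1 (mod 96).
Step 4: C = 23^19 mod 119 = 114.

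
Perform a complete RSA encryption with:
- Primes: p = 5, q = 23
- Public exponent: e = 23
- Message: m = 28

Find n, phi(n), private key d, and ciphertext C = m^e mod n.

Step 1: n = 5 * 23 = 115.
Step 2: phi(n) = (5-1)(23-1) = 4 * 22 = 88.
Step 3: Find d = 23^(-1) mod 88 = 23.
  Verify: 23 * 23 = 529 = 1 (mod 88).
Step 4: C = 28^23 mod 115 = 97.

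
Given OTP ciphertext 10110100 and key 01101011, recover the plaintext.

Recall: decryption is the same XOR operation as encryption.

Step 1: XOR ciphertext with key:
  Ciphertext: 10110100
  Key:        01101011
  XOR:        11011111
Step 2: Plaintext = 11011111 = 223 in decimal.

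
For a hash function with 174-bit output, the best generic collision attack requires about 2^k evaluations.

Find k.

Step 1: The hash has a 174-bit output.
Step 2: Collision resistance means it should be infeasible to find any x != y with h(x) = h(y).
By the birthday bound, a generic collision search succeeds after about sqrt(2^174) = 2^(174/2) = 2^87 evaluations.
Step 3: Security level = 87 bits.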